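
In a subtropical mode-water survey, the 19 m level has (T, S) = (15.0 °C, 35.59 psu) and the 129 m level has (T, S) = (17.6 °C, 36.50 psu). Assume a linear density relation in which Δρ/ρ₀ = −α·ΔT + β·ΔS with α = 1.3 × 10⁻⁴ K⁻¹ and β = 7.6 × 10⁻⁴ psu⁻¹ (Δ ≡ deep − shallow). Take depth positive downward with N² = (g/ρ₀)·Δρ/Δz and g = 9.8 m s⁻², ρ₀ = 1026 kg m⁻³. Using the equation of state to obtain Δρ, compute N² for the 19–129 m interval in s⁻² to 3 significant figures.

ΔT = +2.6 K, ΔS = +0.91 psu (deep − shallow).
Δρ/ρ₀ = −αΔT + βΔS = -3.38 × 10⁻⁴ + 6.916 × 10⁻⁴ = 3.536 × 10⁻⁴, so Δρ ≈ 0.3628 kg m⁻³.
N² = (g/ρ₀)·Δρ/Δz = g·(Δρ/ρ₀)/Δz = 9.8 × 3.536 × 10⁻⁴ / 110 = 3.1503 × 10⁻⁵ s⁻² ≈ 3.15 × 10⁻⁵ s⁻².

3.15 × 10⁻⁵ s⁻²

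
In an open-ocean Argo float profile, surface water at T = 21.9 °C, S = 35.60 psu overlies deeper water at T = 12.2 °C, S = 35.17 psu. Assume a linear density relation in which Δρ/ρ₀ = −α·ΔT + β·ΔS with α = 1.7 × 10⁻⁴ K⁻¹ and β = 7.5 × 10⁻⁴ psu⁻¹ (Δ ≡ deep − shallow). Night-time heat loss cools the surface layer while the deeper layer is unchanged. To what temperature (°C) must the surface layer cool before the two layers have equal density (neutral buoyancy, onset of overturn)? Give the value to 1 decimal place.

Neutral buoyancy requires Δρ = 0, i.e. −α(T_deep − T_surf′) + β(S_deep − S_surf) = 0.
T_surf′ = T_deep − (β/α)·ΔS = 12.2 − (7.5 × 10⁻⁴/1.7 × 10⁻⁴)·(-0.43) = 14.097 °C.
Cooling required: 21.9 − (14.097) = 7.803 °C.

14.1 °C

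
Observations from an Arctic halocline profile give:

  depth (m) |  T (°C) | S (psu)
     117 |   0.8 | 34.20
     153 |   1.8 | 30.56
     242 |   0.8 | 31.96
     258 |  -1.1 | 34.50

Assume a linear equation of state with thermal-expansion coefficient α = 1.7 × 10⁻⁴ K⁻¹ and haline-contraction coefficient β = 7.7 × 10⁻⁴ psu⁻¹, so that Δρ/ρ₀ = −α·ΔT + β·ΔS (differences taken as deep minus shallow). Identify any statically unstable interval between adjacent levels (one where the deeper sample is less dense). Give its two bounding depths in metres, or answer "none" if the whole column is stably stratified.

Evaluate Δρ/ρ₀ = −αΔT + βΔS across each adjacent pair:
  117–153 m: −αΔT+βΔS = −(1.7 × 10⁻⁴)(+1.0)+(7.7 × 10⁻⁴)(-3.64) = -3.0 × 10⁻³ → UNSTABLE
  153–242 m: −αΔT+βΔS = −(1.7 × 10⁻⁴)(-1.0)+(7.7 × 10⁻⁴)(+1.40) = 1.2 × 10⁻³ → stable
  242–258 m: −αΔT+βΔS = −(1.7 × 10⁻⁴)(-1.9)+(7.7 × 10⁻⁴)(+2.54) = 2.3 × 10⁻³ → stable
The 117–153 m interval has Δρ < 0: lighter water underlies denser water.

117–153 m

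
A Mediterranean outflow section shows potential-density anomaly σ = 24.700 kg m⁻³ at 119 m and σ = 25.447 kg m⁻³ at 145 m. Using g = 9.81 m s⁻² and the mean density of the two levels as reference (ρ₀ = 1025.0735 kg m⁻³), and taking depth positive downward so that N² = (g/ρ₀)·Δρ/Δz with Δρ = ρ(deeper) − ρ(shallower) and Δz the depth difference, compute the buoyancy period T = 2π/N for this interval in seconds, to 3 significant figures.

Δρ = 1025.447 − 1024.700 = 0.747 kg m⁻³ over Δz = 145 − 119 = 26 m.
N² = (9.81/1025.0735) × (0.747/26) = 2.7495 × 10⁻⁴ s⁻².
N = √(2.7495 × 10⁻⁴) = 0.016582 rad s⁻¹, so T = 2π/N = 378.92 s ≈ 379 s.

379 s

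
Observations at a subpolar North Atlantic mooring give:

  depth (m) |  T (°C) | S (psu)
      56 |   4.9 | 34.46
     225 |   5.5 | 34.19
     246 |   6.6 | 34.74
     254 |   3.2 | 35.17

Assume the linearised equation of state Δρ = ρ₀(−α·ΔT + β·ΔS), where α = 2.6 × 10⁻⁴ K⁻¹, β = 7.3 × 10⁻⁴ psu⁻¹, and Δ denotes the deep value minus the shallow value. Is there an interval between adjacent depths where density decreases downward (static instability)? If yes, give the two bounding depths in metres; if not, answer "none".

56–225 m

Evaluate Δρ/ρ₀ = −αΔT + βΔS across each adjacent pair:
  56–225 m: −αΔT+βΔS = −(2.6 × 10⁻⁴)(+0.6)+(7.3 × 10⁻⁴)(-0.27) = -3.5 × 10⁻⁴ → UNSTABLE
  225–246 m: −αΔT+βΔS = −(2.6 × 10⁻⁴)(+1.1)+(7.3 × 10⁻⁴)(+0.55) = 1.2 × 10⁻⁴ → stable
  246–254 m: −αΔT+βΔS = −(2.6 × 10⁻⁴)(-3.4)+(7.3 × 10⁻⁴)(+0.43) = 1.2 × 10⁻³ → stable
The 56–225 m interval has Δρ < 0: lighter water underlies denser water.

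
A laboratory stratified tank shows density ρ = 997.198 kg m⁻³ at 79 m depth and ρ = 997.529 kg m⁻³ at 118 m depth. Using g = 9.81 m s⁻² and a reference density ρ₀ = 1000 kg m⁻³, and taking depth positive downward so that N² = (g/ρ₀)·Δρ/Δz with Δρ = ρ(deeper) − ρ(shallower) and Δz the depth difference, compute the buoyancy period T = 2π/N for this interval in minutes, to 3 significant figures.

Δρ = 997.529 − 997.198 = 0.331 kg m⁻³ over Δz = 118 − 79 = 39 m.
N² = (9.81/1000) × (0.331/39) = 8.3259 × 10⁻⁵ s⁻².
N = √(8.3259 × 10⁻⁵) = 9.1246 × 10⁻³ rad s⁻¹, so T = 2π/N = 688.60 s = 11.477 min ≈ 11.5 min.

11.5 min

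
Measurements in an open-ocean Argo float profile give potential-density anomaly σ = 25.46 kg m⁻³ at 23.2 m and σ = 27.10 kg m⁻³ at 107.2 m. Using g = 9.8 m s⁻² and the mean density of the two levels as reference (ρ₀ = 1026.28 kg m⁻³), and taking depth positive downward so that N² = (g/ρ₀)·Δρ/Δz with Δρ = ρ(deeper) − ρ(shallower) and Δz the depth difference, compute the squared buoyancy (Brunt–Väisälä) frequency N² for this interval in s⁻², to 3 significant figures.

1.86 × 10⁻⁴ s⁻²

Δρ = 1027.10 − 1025.46 = 1.64 kg m⁻³ over Δz = 107.2 − 23.2 = 84 m.
N² = (9.8/1026.28) × (1.64/84) = 1.8643 × 10⁻⁴ s⁻² ≈ 1.86 × 10⁻⁴ s⁻².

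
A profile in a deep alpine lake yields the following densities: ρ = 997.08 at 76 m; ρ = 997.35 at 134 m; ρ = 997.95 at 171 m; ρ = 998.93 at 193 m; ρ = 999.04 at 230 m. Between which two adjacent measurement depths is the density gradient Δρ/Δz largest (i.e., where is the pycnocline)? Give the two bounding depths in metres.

171–193 m

Compute the density gradient over each adjacent pair:
  76–134 m: Δρ/Δz = 0.27/58 = 4.7 × 10⁻³ kg m⁻⁴
  134–171 m: Δρ/Δz = 0.60/37 = 0.016 kg m⁻⁴
  171–193 m: Δρ/Δz = 0.98/22 = 0.045 kg m⁻⁴
  193–230 m: Δρ/Δz = 0.11/37 = 3.0 × 10⁻³ kg m⁻⁴
The largest gradient is in the 171–193 m interval — the pycnocline.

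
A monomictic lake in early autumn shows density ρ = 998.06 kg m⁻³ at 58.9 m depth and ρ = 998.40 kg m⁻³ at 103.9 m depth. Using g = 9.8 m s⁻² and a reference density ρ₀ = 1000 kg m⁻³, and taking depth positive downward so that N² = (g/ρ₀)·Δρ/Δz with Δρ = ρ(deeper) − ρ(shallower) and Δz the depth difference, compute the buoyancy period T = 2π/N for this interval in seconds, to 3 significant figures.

730 s

Δρ = 998.40 − 998.06 = 0.34 kg m⁻³ over Δz = 103.9 − 58.9 = 45 m.
N² = (9.8/1000) × (0.34/45) = 7.4044 × 10⁻⁵ s⁻².
N = √(7.4044 × 10⁻⁵) = 8.6049 × 10⁻³ rad s⁻¹, so T = 2π/N = 730.19 s ≈ 730 s.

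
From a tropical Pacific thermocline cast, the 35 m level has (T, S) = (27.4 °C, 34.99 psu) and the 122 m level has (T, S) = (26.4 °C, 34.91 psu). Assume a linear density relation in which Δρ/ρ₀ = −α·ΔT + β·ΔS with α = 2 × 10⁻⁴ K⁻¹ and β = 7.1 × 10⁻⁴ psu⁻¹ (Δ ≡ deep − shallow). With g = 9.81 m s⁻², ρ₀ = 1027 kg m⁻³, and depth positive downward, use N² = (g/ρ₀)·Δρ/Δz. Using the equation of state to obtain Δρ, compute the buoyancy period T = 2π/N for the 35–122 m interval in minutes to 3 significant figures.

26.1 min

ΔT = -1.0 K, ΔS = -0.08 psu (deep − shallow).
Δρ/ρ₀ = −αΔT + βΔS = 2.00 × 10⁻⁴ − 5.68 × 10⁻⁵ = 1.432 × 10⁻⁴, so Δρ ≈ 0.1471 kg m⁻³.
N² = (g/ρ₀)·Δρ/Δz = g·(Δρ/ρ₀)/Δz = 9.81 × 1.432 × 10⁻⁴ / 87 = 1.6147 × 10⁻⁵ s⁻².
N = √(1.6147 × 10⁻⁵) = 4.0183 × 10⁻³ rad s⁻¹ → T = 2π/N = 1.5636 × 10³ s = 26.060 min ≈ 26.1 min.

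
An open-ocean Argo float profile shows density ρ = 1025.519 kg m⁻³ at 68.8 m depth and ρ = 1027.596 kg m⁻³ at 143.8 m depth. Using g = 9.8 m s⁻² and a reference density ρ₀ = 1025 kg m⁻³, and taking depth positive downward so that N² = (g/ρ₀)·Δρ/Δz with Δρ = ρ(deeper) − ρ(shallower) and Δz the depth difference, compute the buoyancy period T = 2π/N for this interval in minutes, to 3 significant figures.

6.44 min

Δρ = 1027.596 − 1025.519 = 2.077 kg m⁻³ over Δz = 143.8 − 68.8 = 75 m.
N² = (9.8/1025) × (2.077/75) = 2.6478 × 10⁻⁴ s⁻².
N = √(2.6478 × 10⁻⁴) = 0.016272 rad s⁻¹, so T = 2π/N = 386.13 s = 6.4355 min ≈ 6.44 min.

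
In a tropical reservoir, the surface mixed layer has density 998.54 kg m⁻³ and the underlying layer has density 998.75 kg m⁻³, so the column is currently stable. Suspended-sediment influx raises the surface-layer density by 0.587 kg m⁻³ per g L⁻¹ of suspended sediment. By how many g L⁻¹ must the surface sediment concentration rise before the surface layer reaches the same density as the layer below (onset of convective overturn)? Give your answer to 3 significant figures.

0.358 g L⁻¹

Density deficit of the surface layer: 998.75 − 998.54 = 0.21 kg m⁻³.
Required change = 0.21 / 0.587 = 0.358 g L⁻¹.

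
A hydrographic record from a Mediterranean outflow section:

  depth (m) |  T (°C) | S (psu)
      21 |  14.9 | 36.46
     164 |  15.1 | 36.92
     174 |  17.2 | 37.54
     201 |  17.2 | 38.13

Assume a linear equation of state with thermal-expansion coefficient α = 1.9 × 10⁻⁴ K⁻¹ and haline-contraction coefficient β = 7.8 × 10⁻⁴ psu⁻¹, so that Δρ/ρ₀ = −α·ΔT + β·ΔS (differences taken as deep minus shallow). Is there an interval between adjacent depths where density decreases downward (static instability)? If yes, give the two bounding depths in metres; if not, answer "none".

Evaluate Δρ/ρ₀ = −αΔT + βΔS across each adjacent pair:
  21–164 m: −αΔT+βΔS = −(1.9 × 10⁻⁴)(+0.2)+(7.8 × 10⁻⁴)(+0.46) = 3.2 × 10⁻⁴ → stable
  164–174 m: −αΔT+βΔS = −(1.9 × 10⁻⁴)(+2.1)+(7.8 × 10⁻⁴)(+0.62) = 8.5 × 10⁻⁵ → stable
  174–201 m: −αΔT+βΔS = −(1.9 × 10⁻⁴)(+0.0)+(7.8 × 10⁻⁴)(+0.59) = 4.6 × 10⁻⁴ → stable
Every interval has Δρ > 0: the column is stably stratified throughout.

none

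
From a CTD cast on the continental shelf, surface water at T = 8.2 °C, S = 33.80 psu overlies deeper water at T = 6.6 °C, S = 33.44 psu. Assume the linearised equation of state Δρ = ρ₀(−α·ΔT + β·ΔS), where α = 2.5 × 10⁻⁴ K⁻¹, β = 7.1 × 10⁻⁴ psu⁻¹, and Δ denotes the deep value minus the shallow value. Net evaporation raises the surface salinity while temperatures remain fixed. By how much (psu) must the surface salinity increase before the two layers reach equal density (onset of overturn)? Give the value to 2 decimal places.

0.20 psu

Neutral buoyancy requires −α(T_deep − T_surf) + β(S_deep − S_surf′) = 0.
S_surf′ = S_deep − (α/β)·ΔT = 33.44 − (2.5 × 10⁻⁴/7.1 × 10⁻⁴)·(-1.6) = 34.0034 psu.
Increase required: 34.0034 − 33.80 = 0.2034 psu.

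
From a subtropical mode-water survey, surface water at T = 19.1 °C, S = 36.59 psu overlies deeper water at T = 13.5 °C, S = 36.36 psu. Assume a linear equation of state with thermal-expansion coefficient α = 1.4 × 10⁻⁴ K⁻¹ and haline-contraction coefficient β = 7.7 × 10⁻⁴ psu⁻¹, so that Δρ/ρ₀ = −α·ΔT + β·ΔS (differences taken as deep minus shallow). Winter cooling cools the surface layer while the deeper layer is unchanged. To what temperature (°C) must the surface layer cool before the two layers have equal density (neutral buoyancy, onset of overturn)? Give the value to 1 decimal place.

14.8 °C

Neutral buoyancy requires Δρ = 0, i.e. −α(T_deep − T_surf′) + β(S_deep − S_surf) = 0.
T_surf′ = T_deep − (β/α)·ΔS = 13.5 − (7.7 × 10⁻⁴/1.4 × 10⁻⁴)·(-0.23) = 14.765 °C.
Cooling required: 19.1 − (14.765) = 4.335 °C.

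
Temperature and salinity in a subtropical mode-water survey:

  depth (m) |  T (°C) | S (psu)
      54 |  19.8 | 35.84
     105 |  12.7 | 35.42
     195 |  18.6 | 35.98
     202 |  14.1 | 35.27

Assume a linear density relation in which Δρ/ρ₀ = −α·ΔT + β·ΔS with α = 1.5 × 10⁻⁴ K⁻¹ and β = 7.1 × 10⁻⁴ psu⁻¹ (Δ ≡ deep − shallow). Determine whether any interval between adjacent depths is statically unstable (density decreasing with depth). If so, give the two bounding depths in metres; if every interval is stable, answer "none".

105–195 m

Evaluate Δρ/ρ₀ = −αΔT + βΔS across each adjacent pair:
  54–105 m: −αΔT+βΔS = −(1.5 × 10⁻⁴)(-7.1)+(7.1 × 10⁻⁴)(-0.42) = 7.7 × 10⁻⁴ → stable
  105–195 m: −αΔT+βΔS = −(1.5 × 10⁻⁴)(+5.9)+(7.1 × 10⁻⁴)(+0.56) = -4.9 × 10⁻⁴ → UNSTABLE
  195–202 m: −αΔT+βΔS = −(1.5 × 10⁻⁴)(-4.5)+(7.1 × 10⁻⁴)(-0.71) = 1.7 × 10⁻⁴ → stable
The 105–195 m interval has Δρ < 0: lighter water underlies denser water.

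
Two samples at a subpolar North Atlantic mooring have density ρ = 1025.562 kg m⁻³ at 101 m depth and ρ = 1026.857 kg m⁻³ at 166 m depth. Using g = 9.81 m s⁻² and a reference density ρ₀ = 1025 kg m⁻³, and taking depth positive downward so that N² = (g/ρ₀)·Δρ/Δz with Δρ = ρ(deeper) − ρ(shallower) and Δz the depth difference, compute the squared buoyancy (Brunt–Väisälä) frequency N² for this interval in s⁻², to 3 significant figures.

Δρ = 1026.857 − 1025.562 = 1.295 kg m⁻³ over Δz = 166 − 101 = 65 m.
N² = (9.81/1025) × (1.295/65) = 1.9068 × 10⁻⁴ s⁻² ≈ 1.91 × 10⁻⁴ s⁻².

1.91 × 10⁻⁴ s⁻²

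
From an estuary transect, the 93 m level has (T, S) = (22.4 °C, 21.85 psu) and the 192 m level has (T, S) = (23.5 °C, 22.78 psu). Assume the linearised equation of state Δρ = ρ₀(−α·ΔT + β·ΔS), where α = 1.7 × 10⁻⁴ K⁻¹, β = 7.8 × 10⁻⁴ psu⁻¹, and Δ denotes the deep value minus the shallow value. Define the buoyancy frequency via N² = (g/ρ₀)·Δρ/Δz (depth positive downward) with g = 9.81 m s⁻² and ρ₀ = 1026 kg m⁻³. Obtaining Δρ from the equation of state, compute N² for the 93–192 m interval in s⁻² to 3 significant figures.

ΔT = +1.1 K, ΔS = +0.93 psu (deep − shallow).
Δρ/ρ₀ = −αΔT + βΔS = -1.87 × 10⁻⁴ + 7.254 × 10⁻⁴ = 5.384 × 10⁻⁴, so Δρ ≈ 0.5524 kg m⁻³.
N² = (g/ρ₀)·Δρ/Δz = g·(Δρ/ρ₀)/Δz = 9.81 × 5.384 × 10⁻⁴ / 99 = 5.3351 × 10⁻⁵ s⁻² ≈ 5.34 × 10⁻⁵ s⁻².

5.34 × 10⁻⁵ s⁻²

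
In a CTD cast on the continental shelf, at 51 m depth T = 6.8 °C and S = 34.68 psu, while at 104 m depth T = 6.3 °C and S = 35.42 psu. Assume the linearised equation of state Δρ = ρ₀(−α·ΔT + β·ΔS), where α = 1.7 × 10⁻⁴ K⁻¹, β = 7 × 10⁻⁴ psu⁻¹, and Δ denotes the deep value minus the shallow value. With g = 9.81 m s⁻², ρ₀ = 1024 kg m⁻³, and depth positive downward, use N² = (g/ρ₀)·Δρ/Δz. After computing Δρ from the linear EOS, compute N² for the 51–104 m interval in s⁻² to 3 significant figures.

1.12 × 10⁻⁴ s⁻²

ΔT = -0.5 K, ΔS = +0.74 psu (deep − shallow).
Δρ/ρ₀ = −αΔT + βΔS = 8.50 × 10⁻⁵ + 5.18 × 10⁻⁴ = 6.03 × 10⁻⁴, so Δρ ≈ 0.6175 kg m⁻³.
N² = (g/ρ₀)·Δρ/Δz = g·(Δρ/ρ₀)/Δz = 9.81 × 6.03 × 10⁻⁴ / 53 = 1.1161 × 10⁻⁴ s⁻² ≈ 1.12 × 10⁻⁴ s⁻².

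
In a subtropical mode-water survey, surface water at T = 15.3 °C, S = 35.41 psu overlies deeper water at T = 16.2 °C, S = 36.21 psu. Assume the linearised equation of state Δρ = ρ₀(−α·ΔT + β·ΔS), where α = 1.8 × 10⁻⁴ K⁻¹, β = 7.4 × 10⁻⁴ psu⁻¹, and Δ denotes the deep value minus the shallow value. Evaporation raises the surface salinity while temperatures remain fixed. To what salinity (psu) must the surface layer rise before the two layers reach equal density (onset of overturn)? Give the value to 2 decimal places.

Neutral buoyancy requires −α(T_deep − T_surf) + β(S_deep − S_surf′) = 0.
S_surf′ = S_deep − (α/β)·ΔT = 36.21 − (1.8 × 10⁻⁴/7.4 × 10⁻⁴)·(+0.9) = 35.9911 psu.
Increase required: 35.9911 − 35.41 = 0.5811 psu.

35.99 psu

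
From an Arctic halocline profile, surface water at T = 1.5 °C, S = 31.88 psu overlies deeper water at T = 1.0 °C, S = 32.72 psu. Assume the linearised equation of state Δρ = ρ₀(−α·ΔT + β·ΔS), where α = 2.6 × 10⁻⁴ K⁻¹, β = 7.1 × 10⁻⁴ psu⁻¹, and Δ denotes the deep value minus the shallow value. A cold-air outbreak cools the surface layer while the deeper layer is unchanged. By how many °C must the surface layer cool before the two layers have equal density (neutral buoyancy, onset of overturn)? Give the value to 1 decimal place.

Neutral buoyancy requires Δρ = 0, i.e. −α(T_deep − T_surf′) + β(S_deep − S_surf) = 0.
T_surf′ = T_deep − (β/α)·ΔS = 1.0 − (7.1 × 10⁻⁴/2.6 × 10⁻⁴)·(+0.84) = -1.294 °C.
Cooling required: 1.5 − (-1.294) = 2.794 °C.

2.8 °C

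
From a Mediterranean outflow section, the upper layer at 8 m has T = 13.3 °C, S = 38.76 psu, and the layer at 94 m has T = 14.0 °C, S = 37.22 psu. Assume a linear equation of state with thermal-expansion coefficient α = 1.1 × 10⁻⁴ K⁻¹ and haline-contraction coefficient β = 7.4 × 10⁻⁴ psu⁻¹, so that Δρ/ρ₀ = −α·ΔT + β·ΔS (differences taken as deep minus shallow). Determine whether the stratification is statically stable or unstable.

ΔT = 14.0 − 13.3 = +0.7 K and ΔS = 37.22 − 38.76 = -1.54 psu (deep − shallow).
−αΔT = -7.70 × 10⁻⁵; βΔS = -1.1396 × 10⁻³; sum Δρ/ρ₀ = -1.2166 × 10⁻³.
Δρ/ρ₀ < 0, so Δρ < 0: deeper water is lighter → statically unstable; the column would overturn.

unstable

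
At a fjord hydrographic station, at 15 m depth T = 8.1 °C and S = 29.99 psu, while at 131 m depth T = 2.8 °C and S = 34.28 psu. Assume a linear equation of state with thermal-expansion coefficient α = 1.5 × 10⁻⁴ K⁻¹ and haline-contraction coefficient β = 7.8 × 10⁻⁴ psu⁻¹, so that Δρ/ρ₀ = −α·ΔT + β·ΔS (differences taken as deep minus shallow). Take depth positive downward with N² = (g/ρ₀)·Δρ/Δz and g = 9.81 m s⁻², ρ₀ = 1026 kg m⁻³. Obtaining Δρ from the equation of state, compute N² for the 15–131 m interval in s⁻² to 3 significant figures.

ΔT = -5.3 K, ΔS = +4.29 psu (deep − shallow).
Δρ/ρ₀ = −αΔT + βΔS = 7.95 × 10⁻⁴ + 3.3462 × 10⁻³ = 4.1412 × 10⁻³, so Δρ ≈ 4.249 kg m⁻³.
N² = (g/ρ₀)·Δρ/Δz = g·(Δρ/ρ₀)/Δz = 9.81 × 4.1412 × 10⁻³ / 116 = 3.5022 × 10⁻⁴ s⁻² ≈ 3.50 × 10⁻⁴ s⁻².

3.50 × 10⁻⁴ s⁻²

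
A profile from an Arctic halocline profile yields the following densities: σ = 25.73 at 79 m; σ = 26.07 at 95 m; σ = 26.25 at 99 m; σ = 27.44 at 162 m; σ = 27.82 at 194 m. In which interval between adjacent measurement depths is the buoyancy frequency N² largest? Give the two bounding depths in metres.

Compute the density gradient over each adjacent pair:
  79–95 m: Δρ/Δz = 0.34/16 = 0.021 kg m⁻⁴
  95–99 m: Δρ/Δz = 0.18/4 = 0.045 kg m⁻⁴
  99–162 m: Δρ/Δz = 1.19/63 = 0.019 kg m⁻⁴
  162–194 m: Δρ/Δz = 0.38/32 = 0.012 kg m⁻⁴
The largest gradient is in the 95–99 m interval — the pycnocline.

95–99 m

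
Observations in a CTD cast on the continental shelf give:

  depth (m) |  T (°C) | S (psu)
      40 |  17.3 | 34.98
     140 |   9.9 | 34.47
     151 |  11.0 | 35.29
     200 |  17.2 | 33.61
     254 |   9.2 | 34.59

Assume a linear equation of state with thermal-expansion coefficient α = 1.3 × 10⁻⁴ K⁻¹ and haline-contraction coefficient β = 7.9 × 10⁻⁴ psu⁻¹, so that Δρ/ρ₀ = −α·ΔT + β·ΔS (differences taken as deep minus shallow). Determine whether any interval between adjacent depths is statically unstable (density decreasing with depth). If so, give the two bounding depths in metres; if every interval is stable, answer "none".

151–200 m

Evaluate Δρ/ρ₀ = −αΔT + βΔS across each adjacent pair:
  40–140 m: −αΔT+βΔS = −(1.3 × 10⁻⁴)(-7.4)+(7.9 × 10⁻⁴)(-0.51) = 5.6 × 10⁻⁴ → stable
  140–151 m: −αΔT+βΔS = −(1.3 × 10⁻⁴)(+1.1)+(7.9 × 10⁻⁴)(+0.82) = 5.0 × 10⁻⁴ → stable
  151–200 m: −αΔT+βΔS = −(1.3 × 10⁻⁴)(+6.2)+(7.9 × 10⁻⁴)(-1.68) = -2.1 × 10⁻³ → UNSTABLE
  200–254 m: −αΔT+βΔS = −(1.3 × 10⁻⁴)(-8.0)+(7.9 × 10⁻⁴)(+0.98) = 1.8 × 10⁻³ → stable
The 151–200 m interval has Δρ < 0: lighter water underlies denser water.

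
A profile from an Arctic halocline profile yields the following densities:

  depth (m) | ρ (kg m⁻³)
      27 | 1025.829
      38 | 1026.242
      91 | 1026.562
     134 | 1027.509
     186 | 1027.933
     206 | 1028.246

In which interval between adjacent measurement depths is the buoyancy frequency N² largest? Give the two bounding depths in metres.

27–38 m

Compute the density gradient over each adjacent pair:
  27–38 m: Δρ/Δz = 0.413/11 = 0.038 kg m⁻⁴
  38–91 m: Δρ/Δz = 0.320/53 = 6.0 × 10⁻³ kg m⁻⁴
  91–134 m: Δρ/Δz = 0.947/43 = 0.022 kg m⁻⁴
  134–186 m: Δρ/Δz = 0.424/52 = 8.2 × 10⁻³ kg m⁻⁴
  186–206 m: Δρ/Δz = 0.313/20 = 0.016 kg m⁻⁴
The largest gradient is in the 27–38 m interval — the pycnocline.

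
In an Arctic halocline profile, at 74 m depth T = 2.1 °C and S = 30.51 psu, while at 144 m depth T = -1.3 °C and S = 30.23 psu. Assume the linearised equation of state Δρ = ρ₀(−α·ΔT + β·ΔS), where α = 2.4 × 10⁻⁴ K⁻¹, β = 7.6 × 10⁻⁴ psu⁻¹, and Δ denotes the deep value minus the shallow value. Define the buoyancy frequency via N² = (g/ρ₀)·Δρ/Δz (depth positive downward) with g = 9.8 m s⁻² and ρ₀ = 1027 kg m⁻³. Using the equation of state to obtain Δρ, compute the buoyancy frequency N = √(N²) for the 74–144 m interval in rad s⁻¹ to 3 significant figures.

ΔT = -3.4 K, ΔS = -0.28 psu (deep − shallow).
Δρ/ρ₀ = −αΔT + βΔS = 8.16 × 10⁻⁴ − 2.128 × 10⁻⁴ = 6.032 × 10⁻⁴, so Δρ ≈ 0.6195 kg m⁻³.
N² = (g/ρ₀)·Δρ/Δz = g·(Δρ/ρ₀)/Δz = 9.8 × 6.032 × 10⁻⁴ / 70 = 8.4448 × 10⁻⁵ s⁻².
N = √(8.4448 × 10⁻⁵) = 9.1896 × 10⁻³ rad s⁻¹ ≈ 9.19 × 10⁻³ rad s⁻¹.

9.19 × 10⁻³ rad s⁻¹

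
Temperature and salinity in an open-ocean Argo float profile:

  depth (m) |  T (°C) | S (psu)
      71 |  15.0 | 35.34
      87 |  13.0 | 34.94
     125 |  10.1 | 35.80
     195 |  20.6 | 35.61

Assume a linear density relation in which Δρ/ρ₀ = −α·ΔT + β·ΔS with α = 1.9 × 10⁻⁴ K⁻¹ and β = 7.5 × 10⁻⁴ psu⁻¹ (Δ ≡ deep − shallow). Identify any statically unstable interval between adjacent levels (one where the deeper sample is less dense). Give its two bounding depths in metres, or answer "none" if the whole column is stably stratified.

Evaluate Δρ/ρ₀ = −αΔT + βΔS across each adjacent pair:
  71–87 m: −αΔT+βΔS = −(1.9 × 10⁻⁴)(-2.0)+(7.5 × 10⁻⁴)(-0.40) = 8.0 × 10⁻⁵ → stable
  87–125 m: −αΔT+βΔS = −(1.9 × 10⁻⁴)(-2.9)+(7.5 × 10⁻⁴)(+0.86) = 1.2 × 10⁻³ → stable
  125–195 m: −αΔT+βΔS = −(1.9 × 10⁻⁴)(+10.5)+(7.5 × 10⁻⁴)(-0.19) = -2.1 × 10⁻³ → UNSTABLE
The 125–195 m interval has Δρ < 0: lighter water underlies denser water.

125–195 m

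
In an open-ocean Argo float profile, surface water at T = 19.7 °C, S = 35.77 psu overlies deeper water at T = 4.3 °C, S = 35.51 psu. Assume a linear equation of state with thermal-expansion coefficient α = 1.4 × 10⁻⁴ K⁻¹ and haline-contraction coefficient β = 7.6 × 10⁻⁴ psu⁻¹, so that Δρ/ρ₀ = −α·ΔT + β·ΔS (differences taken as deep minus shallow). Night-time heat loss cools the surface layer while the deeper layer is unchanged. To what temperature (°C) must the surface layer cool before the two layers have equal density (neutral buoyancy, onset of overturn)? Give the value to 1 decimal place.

5.7 °C

Neutral buoyancy requires Δρ = 0, i.e. −α(T_deep − T_surf′) + β(S_deep − S_surf) = 0.
T_surf′ = T_deep − (β/α)·ΔS = 4.3 − (7.6 × 10⁻⁴/1.4 × 10⁻⁴)·(-0.26) = 5.711 °C.
Cooling required: 19.7 − (5.711) = 13.989 °C.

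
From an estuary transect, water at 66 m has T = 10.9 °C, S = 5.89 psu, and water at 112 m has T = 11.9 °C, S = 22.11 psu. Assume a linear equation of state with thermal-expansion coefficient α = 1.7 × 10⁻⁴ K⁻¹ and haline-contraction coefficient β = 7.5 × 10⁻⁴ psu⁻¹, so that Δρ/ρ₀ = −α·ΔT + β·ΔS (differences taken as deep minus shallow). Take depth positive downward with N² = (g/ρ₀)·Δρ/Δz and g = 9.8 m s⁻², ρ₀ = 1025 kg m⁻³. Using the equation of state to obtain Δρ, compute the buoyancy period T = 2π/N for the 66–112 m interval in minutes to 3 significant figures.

ΔT = +1.0 K, ΔS = +16.22 psu (deep − shallow).
Δρ/ρ₀ = −αΔT + βΔS = -1.70 × 10⁻⁴ + 0.012165 = 0.011995, so Δρ ≈ 12.29 kg m⁻³.
N² = (g/ρ₀)·Δρ/Δz = g·(Δρ/ρ₀)/Δz = 9.8 × 0.011995 / 46 = 2.5555 × 10⁻³ s⁻².
N = √(2.5555 × 10⁻³) = 0.050552 rad s⁻¹ → T = 2π/N = 124.29 s = 2.0715 min ≈ 2.07 min.

2.07 min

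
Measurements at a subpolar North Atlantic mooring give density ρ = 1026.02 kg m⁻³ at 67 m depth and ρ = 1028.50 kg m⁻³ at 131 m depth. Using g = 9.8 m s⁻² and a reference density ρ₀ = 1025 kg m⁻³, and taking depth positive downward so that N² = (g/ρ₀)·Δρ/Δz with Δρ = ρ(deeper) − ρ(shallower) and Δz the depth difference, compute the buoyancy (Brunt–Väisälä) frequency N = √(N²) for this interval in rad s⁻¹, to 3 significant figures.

0.0192 rad s⁻¹

Δρ = 1028.50 − 1026.02 = 2.48 kg m⁻³ over Δz = 131 − 67 = 64 m.
N² = (9.8/1025) × (2.48/64) = 3.7049 × 10⁻⁴ s⁻².
N = √(3.7049 × 10⁻⁴) = 0.019248 rad s⁻¹ ≈ 0.0192 rad s⁻¹.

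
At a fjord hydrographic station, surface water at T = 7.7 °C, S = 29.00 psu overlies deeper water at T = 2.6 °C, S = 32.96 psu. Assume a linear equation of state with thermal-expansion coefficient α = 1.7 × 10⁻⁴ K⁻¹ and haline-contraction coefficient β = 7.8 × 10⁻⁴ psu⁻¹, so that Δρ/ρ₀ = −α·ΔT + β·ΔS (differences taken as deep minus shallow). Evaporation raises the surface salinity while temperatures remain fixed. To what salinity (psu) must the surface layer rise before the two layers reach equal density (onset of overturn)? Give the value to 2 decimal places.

34.07 psu

Neutral buoyancy requires −α(T_deep − T_surf) + β(S_deep − S_surf′) = 0.
S_surf′ = S_deep − (α/β)·ΔT = 32.96 − (1.7 × 10⁻⁴/7.8 × 10⁻⁴)·(-5.1) = 34.0715 psu.
Increase required: 34.0715 − 29.00 = 5.0715 psu.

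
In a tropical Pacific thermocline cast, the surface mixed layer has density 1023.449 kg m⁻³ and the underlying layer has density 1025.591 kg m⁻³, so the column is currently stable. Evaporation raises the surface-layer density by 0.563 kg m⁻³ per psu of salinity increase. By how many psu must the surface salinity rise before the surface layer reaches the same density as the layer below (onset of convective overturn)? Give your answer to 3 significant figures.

Density deficit of the surface layer: 1025.591 − 1023.449 = 2.142 kg m⁻³.
Required change = 2.142 / 0.563 = 3.80 psu.

3.80 psu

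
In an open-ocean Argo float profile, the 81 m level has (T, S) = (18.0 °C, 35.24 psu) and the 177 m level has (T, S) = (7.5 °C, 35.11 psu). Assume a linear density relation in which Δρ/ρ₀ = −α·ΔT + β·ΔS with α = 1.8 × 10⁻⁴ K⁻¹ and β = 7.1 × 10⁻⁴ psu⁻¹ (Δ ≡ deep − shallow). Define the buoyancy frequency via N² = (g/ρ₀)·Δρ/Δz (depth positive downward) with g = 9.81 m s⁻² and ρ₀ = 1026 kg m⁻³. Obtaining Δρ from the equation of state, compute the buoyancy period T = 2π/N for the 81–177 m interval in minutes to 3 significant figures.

ΔT = -10.5 K, ΔS = -0.13 psu (deep − shallow).
Δρ/ρ₀ = −αΔT + βΔS = 1.89 × 10⁻³ − 9.23 × 10⁻⁵ = 1.7977 × 10⁻³, so Δρ ≈ 1.844 kg m⁻³.
N² = (g/ρ₀)·Δρ/Δz = g·(Δρ/ρ₀)/Δz = 9.81 × 1.7977 × 10⁻³ / 96 = 1.8370 × 10⁻⁴ s⁻².
N = √(1.8370 × 10⁻⁴) = 0.013554 rad s⁻¹ → T = 2π/N = 463.57 s = 7.7262 min ≈ 7.73 min.

7.73 min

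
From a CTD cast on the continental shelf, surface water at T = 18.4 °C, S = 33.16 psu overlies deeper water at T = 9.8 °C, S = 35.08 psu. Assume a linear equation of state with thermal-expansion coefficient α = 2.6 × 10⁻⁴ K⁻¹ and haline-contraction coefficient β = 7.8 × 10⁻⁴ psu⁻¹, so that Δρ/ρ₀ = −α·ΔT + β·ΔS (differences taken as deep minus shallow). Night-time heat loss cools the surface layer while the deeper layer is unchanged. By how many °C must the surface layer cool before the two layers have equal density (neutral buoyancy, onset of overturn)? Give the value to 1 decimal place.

Neutral buoyancy requires Δρ = 0, i.e. −α(T_deep − T_surf′) + β(S_deep − S_surf) = 0.
T_surf′ = T_deep − (β/α)·ΔS = 9.8 − (7.8 × 10⁻⁴/2.6 × 10⁻⁴)·(+1.92) = 4.040 °C.
Cooling required: 18.4 − (4.040) = 14.360 °C.

14.4 °C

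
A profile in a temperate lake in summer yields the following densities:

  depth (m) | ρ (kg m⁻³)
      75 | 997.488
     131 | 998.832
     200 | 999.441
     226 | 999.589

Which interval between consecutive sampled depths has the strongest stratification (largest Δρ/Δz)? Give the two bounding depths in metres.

Compute the density gradient over each adjacent pair:
  75–131 m: Δρ/Δz = 1.344/56 = 0.024 kg m⁻⁴
  131–200 m: Δρ/Δz = 0.609/69 = 8.8 × 10⁻³ kg m⁻⁴
  200–226 m: Δρ/Δz = 0.148/26 = 5.7 × 10⁻³ kg m⁻⁴
The largest gradient is in the 75–131 m interval — the pycnocline.

75–131 m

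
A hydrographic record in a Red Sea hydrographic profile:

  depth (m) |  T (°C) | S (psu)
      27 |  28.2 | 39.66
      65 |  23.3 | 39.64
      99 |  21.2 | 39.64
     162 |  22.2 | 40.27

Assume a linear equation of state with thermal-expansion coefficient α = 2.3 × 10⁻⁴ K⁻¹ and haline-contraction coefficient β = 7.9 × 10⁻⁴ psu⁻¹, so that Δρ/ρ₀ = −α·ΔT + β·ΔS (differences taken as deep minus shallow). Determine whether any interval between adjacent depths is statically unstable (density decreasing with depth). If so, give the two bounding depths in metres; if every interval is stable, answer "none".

none

Evaluate Δρ/ρ₀ = −αΔT + βΔS across each adjacent pair:
  27–65 m: −αΔT+βΔS = −(2.3 × 10⁻⁴)(-4.9)+(7.9 × 10⁻⁴)(-0.02) = 1.1 × 10⁻³ → stable
  65–99 m: −αΔT+βΔS = −(2.3 × 10⁻⁴)(-2.1)+(7.9 × 10⁻⁴)(+0.00) = 4.8 × 10⁻⁴ → stable
  99–162 m: −αΔT+βΔS = −(2.3 × 10⁻⁴)(+1.0)+(7.9 × 10⁻⁴)(+0.63) = 2.7 × 10⁻⁴ → stable
Every interval has Δρ > 0: the column is stably stratified throughout.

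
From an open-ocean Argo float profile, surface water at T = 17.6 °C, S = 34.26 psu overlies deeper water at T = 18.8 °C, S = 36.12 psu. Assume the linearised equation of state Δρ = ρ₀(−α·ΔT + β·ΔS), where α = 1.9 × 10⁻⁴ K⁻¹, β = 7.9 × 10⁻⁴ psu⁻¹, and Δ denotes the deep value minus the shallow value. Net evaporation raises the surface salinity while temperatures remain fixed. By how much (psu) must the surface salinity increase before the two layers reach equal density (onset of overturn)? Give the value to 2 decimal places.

1.57 psu

Neutral buoyancy requires −α(T_deep − T_surf) + β(S_deep − S_surf′) = 0.
S_surf′ = S_deep − (α/β)·ΔT = 36.12 − (1.9 × 10⁻⁴/7.9 × 10⁻⁴)·(+1.2) = 35.8314 psu.
Increase required: 35.8314 − 34.26 = 1.5714 psu.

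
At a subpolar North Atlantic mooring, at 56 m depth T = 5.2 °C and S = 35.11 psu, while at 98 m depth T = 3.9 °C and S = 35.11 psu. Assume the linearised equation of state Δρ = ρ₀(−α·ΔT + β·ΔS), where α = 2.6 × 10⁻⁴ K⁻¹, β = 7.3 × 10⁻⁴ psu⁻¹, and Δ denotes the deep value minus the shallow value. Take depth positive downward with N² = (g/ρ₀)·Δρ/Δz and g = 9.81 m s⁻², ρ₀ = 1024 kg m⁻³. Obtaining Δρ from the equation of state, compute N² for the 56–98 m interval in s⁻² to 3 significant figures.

ΔT = -1.3 K, ΔS = +0.00 psu (deep − shallow).
Δρ/ρ₀ = −αΔT + βΔS = 3.38 × 10⁻⁴ + 0 = 3.38 × 10⁻⁴, so Δρ ≈ 0.3461 kg m⁻³.
N² = (g/ρ₀)·Δρ/Δz = g·(Δρ/ρ₀)/Δz = 9.81 × 3.38 × 10⁻⁴ / 42 = 7.8947 × 10⁻⁵ s⁻² ≈ 7.89 × 10⁻⁵ s⁻².

7.89 × 10⁻⁵ s⁻²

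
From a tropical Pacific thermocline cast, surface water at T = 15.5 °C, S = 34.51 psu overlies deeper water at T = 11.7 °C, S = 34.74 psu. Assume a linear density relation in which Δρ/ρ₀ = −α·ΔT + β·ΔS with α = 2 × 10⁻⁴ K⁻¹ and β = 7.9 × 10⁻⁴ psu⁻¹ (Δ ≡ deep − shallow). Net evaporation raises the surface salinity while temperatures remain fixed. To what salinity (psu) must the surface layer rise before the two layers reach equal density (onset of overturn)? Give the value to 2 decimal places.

Neutral buoyancy requires −α(T_deep − T_surf) + β(S_deep − S_surf′) = 0.
S_surf′ = S_deep − (α/β)·ΔT = 34.74 − (2 × 10⁻⁴/7.9 × 10⁻⁴)·(-3.8) = 35.7020 psu.
Increase required: 35.7020 − 34.51 = 1.1920 psu.

35.70 psu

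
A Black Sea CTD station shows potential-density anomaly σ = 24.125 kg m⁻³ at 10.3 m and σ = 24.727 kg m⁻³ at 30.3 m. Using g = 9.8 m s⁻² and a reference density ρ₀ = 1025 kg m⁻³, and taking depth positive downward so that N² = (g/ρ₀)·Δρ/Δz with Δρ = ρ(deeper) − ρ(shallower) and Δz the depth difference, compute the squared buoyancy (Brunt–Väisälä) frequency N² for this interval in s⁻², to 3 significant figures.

Δρ = 1024.727 − 1024.125 = 0.602 kg m⁻³ over Δz = 30.3 − 10.3 = 20 m.
N² = (9.8/1025) × (0.602/20) = 2.8779 × 10⁻⁴ s⁻² ≈ 2.88 × 10⁻⁴ s⁻².
A positive N² confirms static stability across the interval.

2.88 × 10⁻⁴ s⁻²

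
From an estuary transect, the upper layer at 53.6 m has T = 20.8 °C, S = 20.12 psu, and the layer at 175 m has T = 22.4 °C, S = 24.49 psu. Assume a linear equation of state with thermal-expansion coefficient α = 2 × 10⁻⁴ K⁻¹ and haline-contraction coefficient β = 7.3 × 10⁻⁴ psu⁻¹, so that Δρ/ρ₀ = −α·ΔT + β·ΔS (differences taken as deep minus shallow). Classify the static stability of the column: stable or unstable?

ΔT = 22.4 − 20.8 = +1.6 K and ΔS = 24.49 − 20.12 = +4.37 psu (deep − shallow).
−αΔT = -3.20 × 10⁻⁴; βΔS = 3.1901 × 10⁻³; sum Δρ/ρ₀ = 2.8701 × 10⁻³.
Δρ/ρ₀ > 0, so Δρ > 0: deeper water is denser → statically stable.

stable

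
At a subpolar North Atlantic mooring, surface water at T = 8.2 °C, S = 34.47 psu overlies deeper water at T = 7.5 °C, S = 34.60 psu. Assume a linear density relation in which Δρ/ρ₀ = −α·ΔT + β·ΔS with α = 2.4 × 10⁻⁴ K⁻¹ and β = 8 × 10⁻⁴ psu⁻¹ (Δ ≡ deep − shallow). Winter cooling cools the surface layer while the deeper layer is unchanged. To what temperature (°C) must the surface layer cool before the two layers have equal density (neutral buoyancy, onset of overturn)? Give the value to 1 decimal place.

Neutral buoyancy requires Δρ = 0, i.e. −α(T_deep − T_surf′) + β(S_deep − S_surf) = 0.
T_surf′ = T_deep − (β/α)·ΔS = 7.5 − (8 × 10⁻⁴/2.4 × 10⁻⁴)·(+0.13) = 7.067 °C.
Cooling required: 8.2 − (7.067) = 1.133 °C.

7.1 °C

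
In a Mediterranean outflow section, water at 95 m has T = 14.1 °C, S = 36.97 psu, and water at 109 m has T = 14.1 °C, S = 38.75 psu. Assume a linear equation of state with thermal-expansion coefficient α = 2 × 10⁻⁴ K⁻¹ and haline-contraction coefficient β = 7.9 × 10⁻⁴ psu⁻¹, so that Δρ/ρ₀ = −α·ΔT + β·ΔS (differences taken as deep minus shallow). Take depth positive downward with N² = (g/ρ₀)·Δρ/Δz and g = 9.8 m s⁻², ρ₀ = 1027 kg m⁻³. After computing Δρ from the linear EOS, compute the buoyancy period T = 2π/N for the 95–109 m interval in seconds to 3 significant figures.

ΔT = +0.0 K, ΔS = +1.78 psu (deep − shallow).
Δρ/ρ₀ = −αΔT + βΔS = 0 + 1.4062 × 10⁻³ = 1.4062 × 10⁻³, so Δρ ≈ 1.444 kg m⁻³.
N² = (g/ρ₀)·Δρ/Δz = g·(Δρ/ρ₀)/Δz = 9.8 × 1.4062 × 10⁻³ / 14 = 9.8434 × 10⁻⁴ s⁻².
N = √(9.8434 × 10⁻⁴) = 0.031374 rad s⁻¹ → T = 2π/N = 200.27 s ≈ 200 s.

200 s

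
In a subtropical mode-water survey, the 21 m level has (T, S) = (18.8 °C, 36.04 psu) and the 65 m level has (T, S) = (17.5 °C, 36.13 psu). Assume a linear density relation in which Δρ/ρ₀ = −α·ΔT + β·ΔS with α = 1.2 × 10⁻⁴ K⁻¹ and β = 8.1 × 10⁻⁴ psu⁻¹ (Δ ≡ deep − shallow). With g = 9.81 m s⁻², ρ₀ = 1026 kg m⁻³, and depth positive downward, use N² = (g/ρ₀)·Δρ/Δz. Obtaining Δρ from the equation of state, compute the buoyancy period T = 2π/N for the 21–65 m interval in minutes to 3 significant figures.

ΔT = -1.3 K, ΔS = +0.09 psu (deep − shallow).
Δρ/ρ₀ = −αΔT + βΔS = 1.56 × 10⁻⁴ + 7.29 × 10⁻⁵ = 2.289 × 10⁻⁴, so Δρ ≈ 0.2349 kg m⁻³.
N² = (g/ρ₀)·Δρ/Δz = g·(Δρ/ρ₀)/Δz = 9.81 × 2.289 × 10⁻⁴ / 44 = 5.1034 × 10⁻⁵ s⁻².
N = √(5.1034 × 10⁻⁵) = 7.1438 × 10⁻³ rad s⁻¹ → T = 2π/N = 879.53 s = 14.659 min ≈ 14.7 min.

14.7 min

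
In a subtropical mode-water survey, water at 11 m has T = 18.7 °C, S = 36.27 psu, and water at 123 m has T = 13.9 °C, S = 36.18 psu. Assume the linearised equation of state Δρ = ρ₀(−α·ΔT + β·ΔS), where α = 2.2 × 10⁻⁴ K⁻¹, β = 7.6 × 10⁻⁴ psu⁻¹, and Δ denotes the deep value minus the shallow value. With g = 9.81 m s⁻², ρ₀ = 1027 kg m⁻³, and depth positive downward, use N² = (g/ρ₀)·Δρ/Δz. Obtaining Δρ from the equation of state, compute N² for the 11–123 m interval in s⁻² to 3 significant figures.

ΔT = -4.8 K, ΔS = -0.09 psu (deep − shallow).
Δρ/ρ₀ = −αΔT + βΔS = 1.056 × 10⁻³ − 6.84 × 10⁻⁵ = 9.876 × 10⁻⁴, so Δρ ≈ 1.014 kg m⁻³.
N² = (g/ρ₀)·Δρ/Δz = g·(Δρ/ρ₀)/Δz = 9.81 × 9.876 × 10⁻⁴ / 112 = 8.6503 × 10⁻⁵ s⁻² ≈ 8.65 × 10⁻⁵ s⁻².

8.65 × 10⁻⁵ s⁻²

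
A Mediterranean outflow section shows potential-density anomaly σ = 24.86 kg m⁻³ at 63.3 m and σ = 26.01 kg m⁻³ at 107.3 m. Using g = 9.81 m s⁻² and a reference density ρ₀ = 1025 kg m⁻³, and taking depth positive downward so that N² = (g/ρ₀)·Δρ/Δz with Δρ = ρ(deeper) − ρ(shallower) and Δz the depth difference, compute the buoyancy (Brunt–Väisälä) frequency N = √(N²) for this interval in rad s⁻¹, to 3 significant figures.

Δρ = 1026.01 − 1024.86 = 1.15 kg m⁻³ over Δz = 107.3 − 63.3 = 44 m.
N² = (9.81/1025) × (1.15/44) = 2.5014 × 10⁻⁴ s⁻².
N = √(2.5014 × 10⁻⁴) = 0.015816 rad s⁻¹ ≈ 0.0158 rad s⁻¹.

0.0158 rad s⁻¹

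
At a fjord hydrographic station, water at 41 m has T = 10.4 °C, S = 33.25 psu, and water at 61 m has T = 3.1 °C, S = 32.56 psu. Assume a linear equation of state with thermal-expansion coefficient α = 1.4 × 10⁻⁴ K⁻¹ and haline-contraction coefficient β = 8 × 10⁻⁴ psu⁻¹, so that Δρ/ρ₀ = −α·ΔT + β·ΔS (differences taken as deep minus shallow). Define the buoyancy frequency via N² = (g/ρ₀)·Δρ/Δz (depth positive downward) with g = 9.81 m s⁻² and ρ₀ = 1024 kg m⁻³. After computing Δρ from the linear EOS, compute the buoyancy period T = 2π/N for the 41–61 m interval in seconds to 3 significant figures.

ΔT = -7.3 K, ΔS = -0.69 psu (deep − shallow).
Δρ/ρ₀ = −αΔT + βΔS = 1.022 × 10⁻³ − 5.52 × 10⁻⁴ = 4.70 × 10⁻⁴, so Δρ ≈ 0.4813 kg m⁻³.
N² = (g/ρ₀)·Δρ/Δz = g·(Δρ/ρ₀)/Δz = 9.81 × 4.70 × 10⁻⁴ / 20 = 2.3053 × 10⁻⁴ s⁻².
N = √(2.3053 × 10⁻⁴) = 0.015183 rad s⁻¹ → T = 2π/N = 413.83 s ≈ 414 s.

414 s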